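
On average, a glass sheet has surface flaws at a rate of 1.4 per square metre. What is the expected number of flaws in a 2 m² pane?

E[N] = λt = 1.4 × 2 = 2.8 (a 2 m² pane = 2 square metres).

2.8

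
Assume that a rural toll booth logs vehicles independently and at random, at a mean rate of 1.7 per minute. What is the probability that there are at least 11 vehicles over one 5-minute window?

0.2366

Over the interval, μ = 1.7 × 5 = 8.5 (a 5-minute window = 5 minutes).
P(N ≥ 11) = 1 − P(N ≤ 10) = 1 − Σ_{j=0}^{10} e^(−μ) μ^j/j! ≈ 0.2366.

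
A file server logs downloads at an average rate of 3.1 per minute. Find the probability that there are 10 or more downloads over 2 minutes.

0.0984

Over the interval, μ = 3.1 × 2 = 6.2 (2 minutes).
P(N ≥ 10) = 1 − P(N ≤ 9) = 1 − Σ_{j=0}^{9} e^(−μ) μ^j/j! ≈ 0.0984.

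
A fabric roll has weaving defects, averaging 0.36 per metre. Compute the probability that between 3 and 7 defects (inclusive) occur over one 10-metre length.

0.6665

Over the interval, μ = 0.36 × 10 = 3.6 (a 10-metre length = 10 metres).
P(3 ≤ N ≤ 7) = Σ_{j=3}^{7} e^(−3.6) · 3.6^j/j! ≈ 0.6665.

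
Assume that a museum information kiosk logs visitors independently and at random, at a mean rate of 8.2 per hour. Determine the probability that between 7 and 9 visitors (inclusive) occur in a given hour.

With mean μ = 8.2 per hour,
P(7 ≤ N ≤ 9) = Σ_{j=7}^{9} e^(−8.2) · 8.2^j/j! ≈ 0.4020.

0.4020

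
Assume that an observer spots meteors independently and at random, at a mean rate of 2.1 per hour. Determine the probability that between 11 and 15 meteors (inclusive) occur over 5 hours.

0.4109

Over the interval, μ = 2.1 × 5 = 10.5 (5 hours).
P(11 ≤ N ≤ 15) = Σ_{j=11}^{15} e^(−10.5) · 10.5^j/j! ≈ 0.4109.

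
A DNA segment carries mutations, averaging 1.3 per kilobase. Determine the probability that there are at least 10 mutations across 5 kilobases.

Over the interval, μ = 1.3 × 5 = 6.5 (5 kilobases).
P(N ≥ 10) = 1 − P(N ≤ 9) = 1 − Σ_{j=0}^{9} e^(−μ) μ^j/j! ≈ 0.1226.

0.1226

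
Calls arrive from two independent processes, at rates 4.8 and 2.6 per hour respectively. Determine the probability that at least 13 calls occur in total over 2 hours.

0.7155

Independent Poisson processes superpose: combined rate λ = 4.8 + 2.6 = 7.4 per hour.
Over the interval, μ = 7.4 × 2 = 14.8 (2 hours).
P(N ≥ 13) = 1 − P(N ≤ 12) ≈ 0.7155.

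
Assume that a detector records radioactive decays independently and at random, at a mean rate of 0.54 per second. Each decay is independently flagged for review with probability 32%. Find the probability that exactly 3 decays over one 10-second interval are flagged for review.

Thinning: the decays that are flagged for review themselves form a Poisson process with rate 0.32 × 0.54 = 0.1728 per second.
Over the interval, μ = 0.1728 × 10 = 1.728 (a 10-second interval = 10 seconds).
P(N = 3) = e^(−1.728) · 1.728^3/3! ≈ 0.1528.

0.1528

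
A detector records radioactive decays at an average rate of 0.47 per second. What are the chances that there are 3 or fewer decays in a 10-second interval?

Over the interval, μ = 0.47 × 10 = 4.7 (a 10-second interval = 10 seconds).
P(N ≤ 3) = Σ_{j=0}^{3} e^(−μ) μ^j/j! ≈ 0.3097.

0.3097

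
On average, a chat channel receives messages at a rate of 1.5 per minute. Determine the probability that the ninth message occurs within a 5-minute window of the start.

0.3380

Over the interval, μ = 1.5 × 5 = 7.5 (a 5-minute window = 5 minutes).
The ninth arrival falls in the interval iff at least 9 events occur there: P(S_9 ≤ t) = P(N ≥ 9) = 1 − P(N ≤ 8) ≈ 0.3380.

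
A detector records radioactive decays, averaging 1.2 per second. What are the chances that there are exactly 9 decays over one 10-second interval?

0.0874

Over the interval, μ = 1.2 × 10 = 12 (a 10-second interval = 10 seconds).
P(N = 9) = e^(−μ) μ^9/9! = e^(−12) · 12^9/362880 ≈ 0.0874.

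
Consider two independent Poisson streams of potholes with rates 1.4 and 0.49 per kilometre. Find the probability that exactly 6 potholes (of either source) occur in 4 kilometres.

Independent Poisson processes superpose: combined rate λ = 1.4 + 0.49 = 1.89 per kilometre.
Over the interval, μ = 1.89 × 4 = 7.56 (4 kilometres).
P(N = 6) = e^(−7.56) · 7.56^6/6! ≈ 0.1351.

0.1351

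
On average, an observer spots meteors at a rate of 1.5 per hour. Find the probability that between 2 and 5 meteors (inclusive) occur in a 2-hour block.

Over the interval, μ = 1.5 × 2 = 3 (a 2-hour block = 2 hours).
P(2 ≤ N ≤ 5) = Σ_{j=2}^{5} e^(−3) · 3^j/j! ≈ 0.7169.

0.7169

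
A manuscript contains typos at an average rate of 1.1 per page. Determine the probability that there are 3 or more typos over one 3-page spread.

Over the interval, μ = 1.1 × 3 = 3.3 (a 3-page spread = 3 pages).
P(N ≥ 3) = 1 − P(N ≤ 2) = 1 − Σ_{j=0}^{2} e^(−μ) μ^j/j! ≈ 0.6406.

0.6406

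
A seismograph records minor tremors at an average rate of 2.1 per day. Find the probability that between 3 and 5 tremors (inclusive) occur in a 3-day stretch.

Over the interval, μ = 2.1 × 3 = 6.3 (a 3-day stretch = 3 days).
P(3 ≤ N ≤ 5) = Σ_{j=3}^{5} e^(−6.3) · 6.3^j/j! ≈ 0.3489.

0.3489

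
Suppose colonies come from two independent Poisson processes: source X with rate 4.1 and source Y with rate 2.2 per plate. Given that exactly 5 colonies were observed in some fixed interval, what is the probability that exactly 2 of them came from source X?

0.1804

Given the total, each event is independently from source X with probability p = λ_X/(λ_X+λ_Y) = 4.1/6.3 ≈ 0.6508.
So K ~ Binomial(5, 4.1/6.3): P(K = 2) = C(5,2) · (4.1/6.3)^2 · (2.2/6.3)^3 ≈ 0.1804.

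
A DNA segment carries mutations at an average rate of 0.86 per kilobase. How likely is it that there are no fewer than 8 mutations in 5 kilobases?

Over the interval, μ = 0.86 × 5 = 4.3 (5 kilobases).
P(N ≥ 8) = 1 − P(N ≤ 7) = 1 − Σ_{j=0}^{7} e^(−μ) μ^j/j! ≈ 0.0710.

0.0710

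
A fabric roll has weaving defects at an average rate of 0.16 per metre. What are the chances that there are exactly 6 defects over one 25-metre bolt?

Over the interval, μ = 0.16 × 25 = 4 (a 25-metre bolt = 25 metres).
P(N = 6) = e^(−μ) μ^6/6! = e^(−4) · 4^6/720 ≈ 0.1042.

0.1042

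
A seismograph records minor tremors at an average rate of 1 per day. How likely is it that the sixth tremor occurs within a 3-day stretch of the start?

0.0839

Over the interval, μ = 1 × 3 = 3 (a 3-day stretch = 3 days).
The sixth arrival falls in the interval iff at least 6 events occur there: P(S_6 ≤ t) = P(N ≥ 6) = 1 − P(N ≤ 5) ≈ 0.0839.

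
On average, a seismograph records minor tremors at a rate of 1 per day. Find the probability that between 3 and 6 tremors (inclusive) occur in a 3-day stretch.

0.5433

Over the interval, μ = 1 × 3 = 3 (a 3-day stretch = 3 days).
P(3 ≤ N ≤ 6) = Σ_{j=3}^{6} e^(−3) · 3^j/j! ≈ 0.5433.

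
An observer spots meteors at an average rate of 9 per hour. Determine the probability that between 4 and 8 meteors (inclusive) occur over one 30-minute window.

Over the interval, μ = 9 × 0.5 = 4.5 (a 30-minute window = 0.5 hours).
P(4 ≤ N ≤ 8) = Σ_{j=4}^{8} e^(−4.5) · 4.5^j/j! ≈ 0.6174.

0.6174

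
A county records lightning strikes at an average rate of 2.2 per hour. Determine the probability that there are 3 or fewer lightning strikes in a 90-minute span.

Over the interval, μ = 2.2 × 1.5 = 3.3 (a 90-minute span = 1.5 hours).
P(N ≤ 3) = Σ_{j=0}^{3} e^(−μ) μ^j/j! ≈ 0.5803.

0.5803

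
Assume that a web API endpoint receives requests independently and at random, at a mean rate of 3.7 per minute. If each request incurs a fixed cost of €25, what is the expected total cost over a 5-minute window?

€462.5

E[N] = 3.7 × 5 = 18.5 (a 5-minute window = 5 minutes); E[cost] = 18.5 × €25 = €462.5.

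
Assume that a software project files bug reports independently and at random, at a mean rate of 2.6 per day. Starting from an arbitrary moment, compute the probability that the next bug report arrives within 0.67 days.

Inter-arrival times are exponential with rate λ = 2.6 per day.
P(T ≤ 0.67) = 1 − e^(−λt) = 1 − e^(−2.6 × 0.67) = 1 − e^(−1.742) ≈ 0.8248.

0.8248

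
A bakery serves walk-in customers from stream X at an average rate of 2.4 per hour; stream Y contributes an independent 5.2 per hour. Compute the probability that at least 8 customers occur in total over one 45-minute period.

0.2159

Independent Poisson processes superpose: combined rate λ = 2.4 + 5.2 = 7.6 per hour.
Over the interval, μ = 7.6 × 0.75 = 5.7 (a 45-minute period = 0.75 hours).
P(N ≥ 8) = 1 − P(N ≤ 7) ≈ 0.2159.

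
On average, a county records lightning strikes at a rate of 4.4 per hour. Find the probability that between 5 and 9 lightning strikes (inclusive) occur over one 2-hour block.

0.5516

Over the interval, μ = 4.4 × 2 = 8.8 (a 2-hour block = 2 hours).
P(5 ≤ N ≤ 9) = Σ_{j=5}^{9} e^(−8.8) · 8.8^j/j! ≈ 0.5516.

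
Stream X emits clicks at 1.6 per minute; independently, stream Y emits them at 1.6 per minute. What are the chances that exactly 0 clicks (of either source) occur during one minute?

Independent Poisson processes superpose: combined rate λ = 1.6 + 1.6 = 3.2 per minute.
So μ = 3.2.
P(N = 0) = e^(−3.2) · 3.2^0/0! ≈ 0.0408.

0.0408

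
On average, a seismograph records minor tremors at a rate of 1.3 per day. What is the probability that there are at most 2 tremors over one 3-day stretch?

Over the interval, μ = 1.3 × 3 = 3.9 (a 3-day stretch = 3 days).
P(N ≤ 2) = Σ_{j=0}^{2} e^(−μ) μ^j/j! ≈ 0.2531.

0.2531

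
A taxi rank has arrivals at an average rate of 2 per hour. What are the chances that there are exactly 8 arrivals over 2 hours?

0.0298

Over the interval, μ = 2 × 2 = 4 (2 hours).
P(N = 8) = e^(−μ) μ^8/8! = e^(−4) · 4^8/40320 ≈ 0.0298.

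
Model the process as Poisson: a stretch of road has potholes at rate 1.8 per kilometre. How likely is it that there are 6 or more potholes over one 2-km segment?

Over the interval, μ = 1.8 × 2 = 3.6 (a 2-km segment = 2 kilometres).
P(N ≥ 6) = 1 − P(N ≤ 5) = 1 − Σ_{j=0}^{5} e^(−μ) μ^j/j! ≈ 0.1559.

0.1559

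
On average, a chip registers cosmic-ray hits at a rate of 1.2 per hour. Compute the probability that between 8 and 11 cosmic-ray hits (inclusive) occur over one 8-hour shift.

0.4828

Over the interval, μ = 1.2 × 8 = 9.6 (an 8-hour shift = 8 hours).
P(8 ≤ N ≤ 11) = Σ_{j=8}^{11} e^(−9.6) · 9.6^j/j! ≈ 0.4828.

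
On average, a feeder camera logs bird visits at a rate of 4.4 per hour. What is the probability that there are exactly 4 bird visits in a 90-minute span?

Over the interval, μ = 4.4 × 1.5 = 6.6 (a 90-minute span = 1.5 hours).
P(N = 4) = e^(−μ) μ^4/4! = e^(−6.6) · 6.6^4/24 ≈ 0.1076.

0.1076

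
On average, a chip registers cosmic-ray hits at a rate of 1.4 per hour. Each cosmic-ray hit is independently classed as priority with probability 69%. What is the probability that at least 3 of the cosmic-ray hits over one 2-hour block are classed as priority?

Thinning: the cosmic-ray hits that are classed as priority themselves form a Poisson process with rate 0.69 × 1.4 = 0.966 per hour.
Over the interval, μ = 0.966 × 2 = 1.932 (a 2-hour block = 2 hours).
P(N ≥ 3) = 1 − P(N ≤ 2) ≈ 0.3049.

0.3049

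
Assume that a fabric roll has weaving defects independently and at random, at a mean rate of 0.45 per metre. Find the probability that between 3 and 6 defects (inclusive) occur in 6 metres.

Over the interval, μ = 0.45 × 6 = 2.7 (6 metres).
P(3 ≤ N ≤ 6) = Σ_{j=3}^{6} e^(−2.7) · 2.7^j/j! ≈ 0.4858.

0.4858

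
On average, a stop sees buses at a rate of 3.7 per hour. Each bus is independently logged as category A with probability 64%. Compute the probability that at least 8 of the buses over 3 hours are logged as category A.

Thinning: the buses that are logged as category A themselves form a Poisson process with rate 0.64 × 3.7 = 2.368 per hour.
Over the interval, μ = 2.368 × 3 = 7.104 (3 hours).
P(N ≥ 8) = 1 − P(N ≤ 7) ≈ 0.4168.

0.4168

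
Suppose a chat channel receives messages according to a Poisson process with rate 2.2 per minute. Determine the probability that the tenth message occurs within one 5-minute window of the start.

Over the interval, μ = 2.2 × 5 = 11 (a 5-minute window = 5 minutes).
The tenth arrival falls in the interval iff at least 10 events occur there: P(S_10 ≤ t) = P(N ≥ 10) = 1 − P(N ≤ 9) ≈ 0.6595.

0.6595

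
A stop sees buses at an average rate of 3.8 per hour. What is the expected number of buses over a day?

91.2

E[N] = λt = 3.8 × 24 = 91.2 (a day = 24 hours).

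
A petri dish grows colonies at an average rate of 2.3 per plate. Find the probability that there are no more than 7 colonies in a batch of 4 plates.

Over the interval, μ = 2.3 × 4 = 9.2 (a batch of 4 plates = 4 plates).
P(N ≤ 7) = Σ_{j=0}^{7} e^(−μ) μ^j/j! ≈ 0.3010.

0.3010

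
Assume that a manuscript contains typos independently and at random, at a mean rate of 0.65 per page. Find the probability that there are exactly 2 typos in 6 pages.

0.1539

Over the interval, μ = 0.65 × 6 = 3.9 (6 pages).
P(N = 2) = e^(−μ) μ^2/2! = e^(−3.9) · 3.9^2/2 ≈ 0.1539.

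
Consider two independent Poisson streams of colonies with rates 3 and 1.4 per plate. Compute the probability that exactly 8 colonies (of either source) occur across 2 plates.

0.1344

Independent Poisson processes superpose: combined rate λ = 3 + 1.4 = 4.4 per plate.
Over the interval, μ = 4.4 × 2 = 8.8 (2 plates).
P(N = 8) = e^(−8.8) · 8.8^8/8! ≈ 0.1344.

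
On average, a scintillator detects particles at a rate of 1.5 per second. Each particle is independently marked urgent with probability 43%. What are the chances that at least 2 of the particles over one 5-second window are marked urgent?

0.8320

Thinning: the particles that are marked urgent themselves form a Poisson process with rate 0.43 × 1.5 = 0.645 per second.
Over the interval, μ = 0.645 × 5 = 3.225 (a 5-second window = 5 seconds).
P(N ≥ 2) = 1 − P(N ≤ 1) ≈ 0.8320.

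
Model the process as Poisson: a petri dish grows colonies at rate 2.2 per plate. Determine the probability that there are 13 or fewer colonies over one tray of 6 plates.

0.5511

Over the interval, μ = 2.2 × 6 = 13.2 (a tray of 6 plates = 6 plates).
P(N ≤ 13) = Σ_{j=0}^{13} e^(−μ) μ^j/j! ≈ 0.5511.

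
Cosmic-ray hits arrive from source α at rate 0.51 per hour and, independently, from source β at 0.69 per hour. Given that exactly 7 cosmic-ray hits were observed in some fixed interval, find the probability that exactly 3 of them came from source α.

0.2937

Given the total, each event is independently from source α with probability p = λ_α/(λ_α+λ_β) = 0.51/1.2 = 0.4250.
So K ~ Binomial(7, 0.51/1.2): P(K = 3) = C(7,3) · (0.51/1.2)^3 · (0.69/1.2)^4 ≈ 0.2937.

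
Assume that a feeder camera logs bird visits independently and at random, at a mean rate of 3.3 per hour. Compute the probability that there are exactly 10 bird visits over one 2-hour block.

Over the interval, μ = 3.3 × 2 = 6.6 (a 2-hour block = 2 hours).
P(N = 10) = e^(−μ) μ^10/10! = e^(−6.6) · 6.6^10/3628800 ≈ 0.0588.

0.0588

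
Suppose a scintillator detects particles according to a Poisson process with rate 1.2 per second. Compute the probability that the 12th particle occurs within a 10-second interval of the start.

Over the interval, μ = 1.2 × 10 = 12 (a 10-second interval = 10 seconds).
The 12th arrival falls in the interval iff at least 12 events occur there: P(S_12 ≤ t) = P(N ≥ 12) = 1 − P(N ≤ 11) ≈ 0.5384.

0.5384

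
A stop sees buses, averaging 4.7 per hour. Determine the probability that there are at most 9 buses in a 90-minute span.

0.8254

Over the interval, μ = 4.7 × 1.5 = 7.05 (a 90-minute span = 1.5 hours).
P(N ≤ 9) = Σ_{j=0}^{9} e^(−μ) μ^j/j! ≈ 0.8254.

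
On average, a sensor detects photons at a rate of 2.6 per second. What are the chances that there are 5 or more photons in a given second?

0.1226

With mean μ = 2.6 per second,
P(N ≥ 5) = 1 − P(N ≤ 4) = 1 − Σ_{j=0}^{4} e^(−μ) μ^j/j! ≈ 0.1226.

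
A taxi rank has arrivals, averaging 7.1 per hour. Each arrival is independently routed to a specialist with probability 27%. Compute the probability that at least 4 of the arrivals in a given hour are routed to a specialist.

Thinning: the arrivals that are routed to a specialist themselves form a Poisson process with rate 0.27 × 7.1 = 1.917 per hour.
So μ = 1.917.
P(N ≥ 4) = 1 − P(N ≤ 3) ≈ 0.1282.

0.1282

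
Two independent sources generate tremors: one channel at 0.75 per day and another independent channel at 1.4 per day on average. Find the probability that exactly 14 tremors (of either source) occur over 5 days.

0.0677

Independent Poisson processes superpose: combined rate λ = 0.75 + 1.4 = 2.15 per day.
Over the interval, μ = 2.15 × 5 = 10.75 (5 days).
P(N = 14) = e^(−10.75) · 10.75^14/14! ≈ 0.0677.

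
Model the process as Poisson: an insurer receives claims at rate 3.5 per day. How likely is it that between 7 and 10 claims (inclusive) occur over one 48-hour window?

0.4518

Over the interval, μ = 3.5 × 2 = 7 (a 48-hour window = 2 days).
P(7 ≤ N ≤ 10) = Σ_{j=7}^{10} e^(−7) · 7^j/j! ≈ 0.4518.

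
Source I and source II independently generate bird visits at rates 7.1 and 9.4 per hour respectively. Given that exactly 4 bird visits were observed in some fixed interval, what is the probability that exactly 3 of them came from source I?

0.1816

Given the total, each event is independently from source I with probability p = λ_I/(λ_I+λ_II) = 7.1/16.5 ≈ 0.4303.
So K ~ Binomial(4, 7.1/16.5): P(K = 3) = C(4,3) · (7.1/16.5)^3 · (9.4/16.5)^1 ≈ 0.1816.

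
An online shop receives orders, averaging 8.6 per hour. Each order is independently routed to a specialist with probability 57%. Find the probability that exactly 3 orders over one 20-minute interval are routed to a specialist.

Thinning: the orders that are routed to a specialist themselves form a Poisson process with rate 0.57 × 8.6 = 4.902 per hour.
Over the interval, μ = 4.902 × 1/3 = 1.634 (a 20-minute interval = 1/3 hours).
P(N = 3) = e^(−1.634) · 1.634^3/3! ≈ 0.1419.

0.1419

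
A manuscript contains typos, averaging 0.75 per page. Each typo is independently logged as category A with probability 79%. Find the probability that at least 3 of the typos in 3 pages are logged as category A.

Thinning: the typos that are logged as category A themselves form a Poisson process with rate 0.79 × 0.75 = 0.5925 per page.
Over the interval, μ = 0.5925 × 3 = 1.7775 (3 pages).
P(N ≥ 3) = 1 − P(N ≤ 2) ≈ 0.2634.

0.2634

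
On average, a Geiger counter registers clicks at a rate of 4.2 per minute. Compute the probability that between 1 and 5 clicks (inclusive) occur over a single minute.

0.7381

With mean μ = 4.2 per minute,
P(1 ≤ N ≤ 5) = Σ_{j=1}^{5} e^(−4.2) · 4.2^j/j! ≈ 0.7381.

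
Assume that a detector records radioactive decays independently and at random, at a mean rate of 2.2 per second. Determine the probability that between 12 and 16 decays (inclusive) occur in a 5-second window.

0.3648

Over the interval, μ = 2.2 × 5 = 11 (a 5-second window = 5 seconds).
P(12 ≤ N ≤ 16) = Σ_{j=12}^{16} e^(−11) · 11^j/j! ≈ 0.3648.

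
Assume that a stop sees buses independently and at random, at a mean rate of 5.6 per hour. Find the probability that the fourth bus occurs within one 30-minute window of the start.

0.3081

Over the interval, μ = 5.6 × 0.5 = 2.8 (a 30-minute window = 0.5 hours).
The fourth arrival falls in the interval iff at least 4 events occur there: P(S_4 ≤ t) = P(N ≥ 4) = 1 − P(N ≤ 3) ≈ 0.3081.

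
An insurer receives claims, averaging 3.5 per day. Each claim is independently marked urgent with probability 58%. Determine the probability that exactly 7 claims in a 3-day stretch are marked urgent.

Thinning: the claims that are marked urgent themselves form a Poisson process with rate 0.58 × 3.5 = 2.03 per day.
Over the interval, μ = 2.03 × 3 = 6.09 (a 3-day stretch = 3 days).
P(N = 7) = e^(−6.09) · 6.09^7/7! ≈ 0.1396.

0.1396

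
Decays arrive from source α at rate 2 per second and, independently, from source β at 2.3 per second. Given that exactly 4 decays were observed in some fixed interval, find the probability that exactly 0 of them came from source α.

0.0819

Given the total, each event is independently from source α with probability p = λ_α/(λ_α+λ_β) = 2/4.3 ≈ 0.4651.
So K ~ Binomial(4, 2/4.3): P(K = 0) = C(4,0) · (2/4.3)^0 · (2.3/4.3)^4 ≈ 0.0819.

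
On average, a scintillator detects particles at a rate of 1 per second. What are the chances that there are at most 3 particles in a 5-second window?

0.2650

Over the interval, μ = 1 × 5 = 5 (a 5-second window = 5 seconds).
P(N ≤ 3) = Σ_{j=0}^{3} e^(−μ) μ^j/j! ≈ 0.2650.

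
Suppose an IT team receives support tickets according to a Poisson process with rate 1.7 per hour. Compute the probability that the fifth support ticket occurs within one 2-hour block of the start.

Over the interval, μ = 1.7 × 2 = 3.4 (a 2-hour block = 2 hours).
The fifth arrival falls in the interval iff at least 5 events occur there: P(S_5 ≤ t) = P(N ≥ 5) = 1 − P(N ≤ 4) ≈ 0.2558.

0.2558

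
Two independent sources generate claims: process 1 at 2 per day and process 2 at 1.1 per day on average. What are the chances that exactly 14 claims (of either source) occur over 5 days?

0.0983

Independent Poisson processes superpose: combined rate λ = 2 + 1.1 = 3.1 per day.
Over the interval, μ = 3.1 × 5 = 15.5 (5 days).
P(N = 14) = e^(−15.5) · 15.5^14/14! ≈ 0.0983.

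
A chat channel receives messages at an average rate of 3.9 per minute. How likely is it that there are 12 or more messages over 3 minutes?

Over the interval, μ = 3.9 × 3 = 11.7 (3 minutes).
P(N ≥ 12) = 1 − P(N ≤ 11) = 1 − Σ_{j=0}^{11} e^(−μ) μ^j/j! ≈ 0.5037.

0.5037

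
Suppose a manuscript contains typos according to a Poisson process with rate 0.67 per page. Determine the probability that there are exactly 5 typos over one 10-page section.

0.1385

Over the interval, μ = 0.67 × 10 = 6.7 (a 10-page section = 10 pages).
P(N = 5) = e^(−μ) μ^5/5! = e^(−6.7) · 6.7^5/120 ≈ 0.1385.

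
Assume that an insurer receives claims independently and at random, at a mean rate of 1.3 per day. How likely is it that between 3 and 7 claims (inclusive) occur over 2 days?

0.4762

Over the interval, μ = 1.3 × 2 = 2.6 (2 days).
P(3 ≤ N ≤ 7) = Σ_{j=3}^{7} e^(−2.6) · 2.6^j/j! ≈ 0.4762.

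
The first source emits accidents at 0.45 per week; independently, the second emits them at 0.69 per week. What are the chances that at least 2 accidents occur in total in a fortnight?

0.6645

Independent Poisson processes superpose: combined rate λ = 0.45 + 0.69 = 1.14 per week.
Over the interval, μ = 1.14 × 2 = 2.28 (a fortnight = 2 weeks).
P(N ≥ 2) = 1 − P(N ≤ 1) ≈ 0.6645.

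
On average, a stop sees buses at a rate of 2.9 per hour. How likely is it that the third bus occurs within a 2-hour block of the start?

0.9285

Over the interval, μ = 2.9 × 2 = 5.8 (a 2-hour block = 2 hours).
The third arrival falls in the interval iff at least 3 events occur there: P(S_3 ≤ t) = P(N ≥ 3) = 1 − P(N ≤ 2) ≈ 0.9285.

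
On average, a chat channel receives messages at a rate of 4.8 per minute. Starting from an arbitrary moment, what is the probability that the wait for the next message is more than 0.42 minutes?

The wait for the next event is exponential with rate λ = 4.8 per minute.
P(T > 0.42) = e^(−λt) = e^(−4.8 × 0.42) = e^(−2.016) ≈ 0.1332.

0.1332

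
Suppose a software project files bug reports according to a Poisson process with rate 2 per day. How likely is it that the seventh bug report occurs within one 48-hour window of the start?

Over the interval, μ = 2 × 2 = 4 (a 48-hour window = 2 days).
The seventh arrival falls in the interval iff at least 7 events occur there: P(S_7 ≤ t) = P(N ≥ 7) = 1 − P(N ≤ 6) ≈ 0.1107.

0.1107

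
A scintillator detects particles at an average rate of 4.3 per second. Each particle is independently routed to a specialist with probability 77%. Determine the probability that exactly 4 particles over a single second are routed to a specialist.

0.1827

Thinning: the particles that are routed to a specialist themselves form a Poisson process with rate 0.77 × 4.3 = 3.311 per second.
So μ = 3.311.
P(N = 4) = e^(−3.311) · 3.311^4/4! ≈ 0.1827.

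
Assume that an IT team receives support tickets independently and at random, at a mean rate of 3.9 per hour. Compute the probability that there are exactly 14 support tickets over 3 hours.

Over the interval, μ = 3.9 × 3 = 11.7 (3 hours).
P(N = 14) = e^(−μ) μ^14/14! = e^(−11.7) · 11.7^14/87178291200 ≈ 0.0857.

0.0857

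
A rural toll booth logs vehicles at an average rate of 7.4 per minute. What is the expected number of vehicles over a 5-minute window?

E[N] = λt = 7.4 × 5 = 37 (a 5-minute window = 5 minutes).

37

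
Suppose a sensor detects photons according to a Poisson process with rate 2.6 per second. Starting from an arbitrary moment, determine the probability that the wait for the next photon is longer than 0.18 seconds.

0.6263

The wait for the next event is exponential with rate λ = 2.6 per second.
P(T > 0.18) = e^(−λt) = e^(−2.6 × 0.18) = e^(−0.468) ≈ 0.6263.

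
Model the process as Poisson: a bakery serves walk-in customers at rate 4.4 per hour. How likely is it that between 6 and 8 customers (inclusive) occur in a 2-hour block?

0.3539

Over the interval, μ = 4.4 × 2 = 8.8 (a 2-hour block = 2 hours).
P(6 ≤ N ≤ 8) = Σ_{j=6}^{8} e^(−8.8) · 8.8^j/j! ≈ 0.3539.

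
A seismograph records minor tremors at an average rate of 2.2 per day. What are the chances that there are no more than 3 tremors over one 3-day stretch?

0.1052

Over the interval, μ = 2.2 × 3 = 6.6 (a 3-day stretch = 3 days).
P(N ≤ 3) = Σ_{j=0}^{3} e^(−μ) μ^j/j! ≈ 0.1052.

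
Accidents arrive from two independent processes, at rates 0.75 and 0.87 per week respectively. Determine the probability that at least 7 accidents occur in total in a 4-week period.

0.4703

Independent Poisson processes superpose: combined rate λ = 0.75 + 0.87 = 1.62 per week.
Over the interval, μ = 1.62 × 4 = 6.48 (a 4-week period = 4 weeks).
P(N ≥ 7) = 1 − P(N ≤ 6) ≈ 0.4703.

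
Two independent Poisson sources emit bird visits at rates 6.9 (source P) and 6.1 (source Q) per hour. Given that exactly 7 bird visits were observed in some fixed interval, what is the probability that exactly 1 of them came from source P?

Given the total, each event is independently from source P with probability p = λ_P/(λ_P+λ_Q) = 6.9/13 ≈ 0.5308.
So K ~ Binomial(7, 6.9/13): P(K = 1) = C(7,1) · (6.9/13)^1 · (6.1/13)^6 ≈ 0.0397.

0.0397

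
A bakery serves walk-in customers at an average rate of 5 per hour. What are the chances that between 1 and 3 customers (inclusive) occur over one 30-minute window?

Over the interval, μ = 5 × 0.5 = 2.5 (a 30-minute window = 0.5 hours).
P(1 ≤ N ≤ 3) = Σ_{j=1}^{3} e^(−2.5) · 2.5^j/j! ≈ 0.6755.

0.6755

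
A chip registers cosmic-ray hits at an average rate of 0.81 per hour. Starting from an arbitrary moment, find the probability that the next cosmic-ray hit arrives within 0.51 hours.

0.3384

Inter-arrival times are exponential with rate λ = 0.81 per hour.
P(T ≤ 0.51) = 1 − e^(−λt) = 1 − e^(−0.81 × 0.51) = 1 − e^(−0.4131) ≈ 0.3384.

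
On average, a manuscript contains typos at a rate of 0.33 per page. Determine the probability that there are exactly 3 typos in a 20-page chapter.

0.0652

Over the interval, μ = 0.33 × 20 = 6.6 (a 20-page chapter = 20 pages).
P(N = 3) = e^(−μ) μ^3/3! = e^(−6.6) · 6.6^3/6 ≈ 0.0652.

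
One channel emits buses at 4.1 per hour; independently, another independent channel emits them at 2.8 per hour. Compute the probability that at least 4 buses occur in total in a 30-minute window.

0.4525

Independent Poisson processes superpose: combined rate λ = 4.1 + 2.8 = 6.9 per hour.
Over the interval, μ = 6.9 × 0.5 = 3.45 (a 30-minute window = 0.5 hours).
P(N ≥ 4) = 1 − P(N ≤ 3) ≈ 0.4525.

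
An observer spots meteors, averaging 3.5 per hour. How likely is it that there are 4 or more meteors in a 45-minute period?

Over the interval, μ = 3.5 × 0.75 = 2.625 (a 45-minute period = 0.75 hours).
P(N ≥ 4) = 1 − P(N ≤ 3) = 1 − Σ_{j=0}^{3} e^(−μ) μ^j/j! ≈ 0.2694.

0.2694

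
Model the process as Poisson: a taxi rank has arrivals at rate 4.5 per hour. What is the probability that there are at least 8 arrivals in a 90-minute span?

0.3641

Over the interval, μ = 4.5 × 1.5 = 6.75 (a 90-minute span = 1.5 hours).
P(N ≥ 8) = 1 − P(N ≤ 7) = 1 − Σ_{j=0}^{7} e^(−μ) μ^j/j! ≈ 0.3641.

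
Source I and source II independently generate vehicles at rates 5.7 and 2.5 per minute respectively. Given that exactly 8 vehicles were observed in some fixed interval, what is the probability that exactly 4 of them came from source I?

Given the total, each event is independently from source I with probability p = λ_I/(λ_I+λ_II) = 5.7/8.2 ≈ 0.6951.
So K ~ Binomial(8, 5.7/8.2): P(K = 4) = C(8,4) · (5.7/8.2)^4 · (2.5/8.2)^4 ≈ 0.1412.

0.1412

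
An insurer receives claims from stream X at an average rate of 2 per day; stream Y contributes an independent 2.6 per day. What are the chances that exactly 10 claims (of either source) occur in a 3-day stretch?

Independent Poisson processes superpose: combined rate λ = 2 + 2.6 = 4.6 per day.
Over the interval, μ = 4.6 × 3 = 13.8 (a 3-day stretch = 3 days).
P(N = 10) = e^(−13.8) · 13.8^10/10! ≈ 0.0701.

0.0701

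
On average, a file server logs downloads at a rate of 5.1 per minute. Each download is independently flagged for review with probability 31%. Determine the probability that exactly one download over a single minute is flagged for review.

0.3253

Thinning: the downloads that are flagged for review themselves form a Poisson process with rate 0.31 × 5.1 = 1.581 per minute.
So μ = 1.581.
P(N = 1) = e^(−1.581) · 1.581^1/1! ≈ 0.3253.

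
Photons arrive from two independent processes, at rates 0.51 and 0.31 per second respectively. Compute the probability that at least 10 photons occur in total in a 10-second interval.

Independent Poisson processes superpose: combined rate λ = 0.51 + 0.31 = 0.82 per second.
Over the interval, μ = 0.82 × 10 = 8.2 (a 10-second interval = 10 seconds).
P(N ≥ 10) = 1 − P(N ≤ 9) ≈ 0.3085.

0.3085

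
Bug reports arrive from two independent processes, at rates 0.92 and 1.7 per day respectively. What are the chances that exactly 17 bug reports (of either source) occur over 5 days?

0.0567

Independent Poisson processes superpose: combined rate λ = 0.92 + 1.7 = 2.62 per day.
Over the interval, μ = 2.62 × 5 = 13.1 (5 days).
P(N = 17) = e^(−13.1) · 13.1^17/17! ≈ 0.0567.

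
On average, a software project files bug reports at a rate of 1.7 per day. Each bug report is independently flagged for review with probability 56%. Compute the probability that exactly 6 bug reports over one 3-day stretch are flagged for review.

0.0433

Thinning: the bug reports that are flagged for review themselves form a Poisson process with rate 0.56 × 1.7 = 0.952 per day.
Over the interval, μ = 0.952 × 3 = 2.856 (a 3-day stretch = 3 days).
P(N = 6) = e^(−2.856) · 2.856^6/6! ≈ 0.0433.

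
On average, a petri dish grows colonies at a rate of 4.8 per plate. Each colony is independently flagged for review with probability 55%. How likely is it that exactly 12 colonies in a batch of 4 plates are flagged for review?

0.1041

Thinning: the colonies that are flagged for review themselves form a Poisson process with rate 0.55 × 4.8 = 2.64 per plate.
Over the interval, μ = 2.64 × 4 = 10.56 (a batch of 4 plates = 4 plates).
P(N = 12) = e^(−10.56) · 10.56^12/12! ≈ 0.1041.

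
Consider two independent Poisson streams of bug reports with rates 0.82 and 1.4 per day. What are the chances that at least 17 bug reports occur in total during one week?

Independent Poisson processes superpose: combined rate λ = 0.82 + 1.4 = 2.22 per day.
Over the interval, μ = 2.22 × 7 = 15.54 (a week = 7 days).
P(N ≥ 17) = 1 − P(N ≤ 16) ≈ 0.3885.

0.3885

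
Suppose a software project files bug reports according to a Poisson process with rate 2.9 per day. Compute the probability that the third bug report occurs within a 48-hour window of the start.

Over the interval, μ = 2.9 × 2 = 5.8 (a 48-hour window = 2 days).
The third arrival falls in the interval iff at least 3 events occur there: P(S_3 ≤ t) = P(N ≥ 3) = 1 − P(N ≤ 2) ≈ 0.9285.

0.9285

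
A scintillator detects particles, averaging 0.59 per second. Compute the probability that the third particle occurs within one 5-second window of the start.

Over the interval, μ = 0.59 × 5 = 2.95 (a 5-second window = 5 seconds).
The third arrival falls in the interval iff at least 3 events occur there: P(S_3 ≤ t) = P(N ≥ 3) = 1 − P(N ≤ 2) ≈ 0.5655.

0.5655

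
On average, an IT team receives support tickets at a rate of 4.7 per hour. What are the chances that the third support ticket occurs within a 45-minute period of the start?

Over the interval, μ = 4.7 × 0.75 = 3.525 (a 45-minute period = 0.75 hours).
The third arrival falls in the interval iff at least 3 events occur there: P(S_3 ≤ t) = P(N ≥ 3) = 1 − P(N ≤ 2) ≈ 0.6838.

0.6838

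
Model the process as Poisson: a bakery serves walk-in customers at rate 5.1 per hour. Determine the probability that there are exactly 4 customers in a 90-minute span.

Over the interval, μ = 5.1 × 1.5 = 7.65 (a 90-minute span = 1.5 hours).
P(N = 4) = e^(−μ) μ^4/4! = e^(−7.65) · 7.65^4/24 ≈ 0.0679.

0.0679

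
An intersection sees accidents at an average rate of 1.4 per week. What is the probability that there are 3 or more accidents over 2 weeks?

Over the interval, μ = 1.4 × 2 = 2.8 (2 weeks).
P(N ≥ 3) = 1 − P(N ≤ 2) = 1 − Σ_{j=0}^{2} e^(−μ) μ^j/j! ≈ 0.5305.

0.5305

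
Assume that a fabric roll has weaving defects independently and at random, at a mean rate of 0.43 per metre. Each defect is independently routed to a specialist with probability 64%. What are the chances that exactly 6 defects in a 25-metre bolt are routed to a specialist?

Thinning: the defects that are routed to a specialist themselves form a Poisson process with rate 0.64 × 0.43 = 0.2752 per metre.
Over the interval, μ = 0.2752 × 25 = 6.88 (a 25-metre bolt = 25 metres).
P(N = 6) = e^(−6.88) · 6.88^6/6! ≈ 0.1514.

0.1514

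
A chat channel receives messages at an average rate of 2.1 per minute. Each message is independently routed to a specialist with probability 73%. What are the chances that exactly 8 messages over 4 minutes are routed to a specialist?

0.1077

Thinning: the messages that are routed to a specialist themselves form a Poisson process with rate 0.73 × 2.1 = 1.533 per minute.
Over the interval, μ = 1.533 × 4 = 6.132 (4 minutes).
P(N = 8) = e^(−6.132) · 6.132^8/8! ≈ 0.1077.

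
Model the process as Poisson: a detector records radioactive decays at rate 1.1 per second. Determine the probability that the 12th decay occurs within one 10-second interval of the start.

Over the interval, μ = 1.1 × 10 = 11 (a 10-second interval = 10 seconds).
The 12th arrival falls in the interval iff at least 12 events occur there: P(S_12 ≤ t) = P(N ≥ 12) = 1 − P(N ≤ 11) ≈ 0.4207.

0.4207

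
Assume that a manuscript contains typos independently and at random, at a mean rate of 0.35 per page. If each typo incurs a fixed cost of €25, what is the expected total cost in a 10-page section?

€87.5

E[N] = 0.35 × 10 = 3.5 (a 10-page section = 10 pages); E[cost] = 3.5 × €25 = €87.5.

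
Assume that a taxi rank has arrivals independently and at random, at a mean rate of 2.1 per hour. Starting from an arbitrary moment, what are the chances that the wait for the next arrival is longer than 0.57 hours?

0.3021

The wait for the next event is exponential with rate λ = 2.1 per hour.
P(T > 0.57) = e^(−λt) = e^(−2.1 × 0.57) = e^(−1.197) ≈ 0.3021.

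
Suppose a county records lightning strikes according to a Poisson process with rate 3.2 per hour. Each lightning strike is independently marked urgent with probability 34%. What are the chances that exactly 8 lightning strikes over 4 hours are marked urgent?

0.0411

Thinning: the lightning strikes that are marked urgent themselves form a Poisson process with rate 0.34 × 3.2 = 1.088 per hour.
Over the interval, μ = 1.088 × 4 = 4.352 (4 hours).
P(N = 8) = e^(−4.352) · 4.352^8/8! ≈ 0.0411.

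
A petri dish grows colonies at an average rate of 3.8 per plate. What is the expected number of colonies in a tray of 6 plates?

22.8

E[N] = λt = 3.8 × 6 = 22.8 (a tray of 6 plates = 6 plates).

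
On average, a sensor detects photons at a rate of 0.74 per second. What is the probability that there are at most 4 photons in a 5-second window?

Over the interval, μ = 0.74 × 5 = 3.7 (a 5-second window = 5 seconds).
P(N ≤ 4) = Σ_{j=0}^{4} e^(−μ) μ^j/j! ≈ 0.6872.

0.6872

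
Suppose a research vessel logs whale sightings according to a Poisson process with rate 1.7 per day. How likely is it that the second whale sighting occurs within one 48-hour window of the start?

Over the interval, μ = 1.7 × 2 = 3.4 (a 48-hour window = 2 days).
The second arrival falls in the interval iff at least 2 events occur there: P(S_2 ≤ t) = P(N ≥ 2) = 1 − P(N ≤ 1) ≈ 0.8532.

0.8532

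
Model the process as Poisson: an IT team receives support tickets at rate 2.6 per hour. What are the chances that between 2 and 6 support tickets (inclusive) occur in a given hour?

0.7154

With mean μ = 2.6 per hour,
P(2 ≤ N ≤ 6) = Σ_{j=2}^{6} e^(−2.6) · 2.6^j/j! ≈ 0.7154.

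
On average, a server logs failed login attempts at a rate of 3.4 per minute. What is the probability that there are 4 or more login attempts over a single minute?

0.4416

With mean μ = 3.4 per minute,
P(N ≥ 4) = 1 − P(N ≤ 3) = 1 − Σ_{j=0}^{3} e^(−μ) μ^j/j! ≈ 0.4416.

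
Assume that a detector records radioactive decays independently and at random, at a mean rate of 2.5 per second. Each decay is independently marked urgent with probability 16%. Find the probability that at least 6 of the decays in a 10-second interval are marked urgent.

0.2149

Thinning: the decays that are marked urgent themselves form a Poisson process with rate 0.16 × 2.5 = 0.4 per second.
Over the interval, μ = 0.4 × 10 = 4 (a 10-second interval = 10 seconds).
P(N ≥ 6) = 1 − P(N ≤ 5) ≈ 0.2149.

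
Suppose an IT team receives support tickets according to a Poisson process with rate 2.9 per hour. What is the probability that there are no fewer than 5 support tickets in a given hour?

0.1682

With mean μ = 2.9 per hour,
P(N ≥ 5) = 1 − P(N ≤ 4) = 1 − Σ_{j=0}^{4} e^(−μ) μ^j/j! ≈ 0.1682.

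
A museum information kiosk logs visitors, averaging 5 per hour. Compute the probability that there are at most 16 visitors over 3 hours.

Over the interval, μ = 5 × 3 = 15 (3 hours).
P(N ≤ 16) = Σ_{j=0}^{16} e^(−μ) μ^j/j! ≈ 0.6641.

0.6641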